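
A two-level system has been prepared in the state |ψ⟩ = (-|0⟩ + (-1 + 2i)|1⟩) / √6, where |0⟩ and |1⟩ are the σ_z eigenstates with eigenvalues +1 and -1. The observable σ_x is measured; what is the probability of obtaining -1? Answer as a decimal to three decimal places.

0.333

|-x⟩ = (|0⟩ - |1⟩)/√2, so ⟨-x|ψ⟩ = (-2i) / (√2·√6).
P = |-2i|² / 12 = 4/12.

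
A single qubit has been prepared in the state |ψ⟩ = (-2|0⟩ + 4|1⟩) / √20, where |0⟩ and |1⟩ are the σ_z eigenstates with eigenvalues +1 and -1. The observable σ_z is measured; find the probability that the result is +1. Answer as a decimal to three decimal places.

The +1 outcome corresponds to |0⟩. Its amplitude in |ψ⟩ is -2/√20.
P = |-2|² / 20 = 4/20.

0.200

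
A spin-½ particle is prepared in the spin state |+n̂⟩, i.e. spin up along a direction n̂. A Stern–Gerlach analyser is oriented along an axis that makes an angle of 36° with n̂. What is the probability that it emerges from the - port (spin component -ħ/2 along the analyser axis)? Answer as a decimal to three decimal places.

For spin-½, the probability of finding spin-up along an axis at angle θ to the initial spin direction is cos²(θ/2); spin-down is sin²(θ/2).
θ = 36°, so P = sin²(18°) ≈ 0.095.

0.095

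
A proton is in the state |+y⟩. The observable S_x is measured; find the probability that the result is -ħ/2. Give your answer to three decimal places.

In the S_z basis, |+y⟩ = (|+z⟩ + i|-z⟩)/√2 and |-x⟩ = (|+z⟩ - |-z⟩)/√2.
|⟨-x|+y⟩|² = 1/2.

0.500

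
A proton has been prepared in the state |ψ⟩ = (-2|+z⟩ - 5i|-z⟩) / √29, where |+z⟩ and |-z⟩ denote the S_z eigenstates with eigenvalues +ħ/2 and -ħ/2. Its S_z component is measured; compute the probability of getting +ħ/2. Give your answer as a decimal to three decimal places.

The +ħ/2 outcome corresponds to |+z⟩. Its amplitude in |ψ⟩ is -2/√29.
P = |-2|² / 29 = 4/29.

0.138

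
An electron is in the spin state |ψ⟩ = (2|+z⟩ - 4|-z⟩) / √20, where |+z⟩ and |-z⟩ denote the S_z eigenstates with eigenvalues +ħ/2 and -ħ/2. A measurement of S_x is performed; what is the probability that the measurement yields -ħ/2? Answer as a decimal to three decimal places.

0.900

|-x⟩ = (|+z⟩ - |-z⟩)/√2, so ⟨-x|ψ⟩ = (6) / (√2·√20).
P = |6|² / 40 = 36/40.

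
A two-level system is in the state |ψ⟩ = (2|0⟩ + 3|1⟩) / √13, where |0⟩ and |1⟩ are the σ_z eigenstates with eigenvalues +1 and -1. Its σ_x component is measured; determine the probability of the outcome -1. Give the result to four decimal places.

0.0385

|-x⟩ = (|0⟩ - |1⟩)/√2, so ⟨-x|ψ⟩ = (-1) / (√2·√13).
P = |-1|² / 26 = 1/26.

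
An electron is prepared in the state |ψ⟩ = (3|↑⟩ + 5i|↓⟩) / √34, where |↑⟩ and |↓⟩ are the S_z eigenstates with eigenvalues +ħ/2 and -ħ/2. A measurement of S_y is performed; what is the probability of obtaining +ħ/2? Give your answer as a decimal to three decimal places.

0.941

|+y⟩ = (|↑⟩ + i|↓⟩)/√2, so ⟨+y|ψ⟩ = (8) / (√2·√34).
P = |8|² / 68 = 64/68.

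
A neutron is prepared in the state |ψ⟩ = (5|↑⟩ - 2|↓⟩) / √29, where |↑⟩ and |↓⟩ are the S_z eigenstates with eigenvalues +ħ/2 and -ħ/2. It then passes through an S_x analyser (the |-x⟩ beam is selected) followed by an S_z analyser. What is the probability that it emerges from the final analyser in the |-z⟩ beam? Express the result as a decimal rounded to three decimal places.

First analyser (S_x): P(|-x⟩) = |⟨-x|ψ⟩|² = 49/58.
After stage 1 the state is |-x⟩; P(|-z⟩) = |⟨-z|-x⟩|² = 1/2.
Joint probability = 49/58 × 1/2 = 0.422.

0.422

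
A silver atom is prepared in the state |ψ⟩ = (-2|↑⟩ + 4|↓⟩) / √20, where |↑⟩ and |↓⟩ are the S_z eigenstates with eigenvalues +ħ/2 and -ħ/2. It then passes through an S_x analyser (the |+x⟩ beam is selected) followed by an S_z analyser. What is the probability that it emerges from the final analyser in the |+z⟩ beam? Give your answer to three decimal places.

First analyser (S_x): P(|+x⟩) = |⟨+x|ψ⟩|² = 4/40.
After stage 1 the state is |+x⟩; P(|+z⟩) = |⟨+z|+x⟩|² = 1/2.
Joint probability = 4/40 × 1/2 = 0.050.

0.050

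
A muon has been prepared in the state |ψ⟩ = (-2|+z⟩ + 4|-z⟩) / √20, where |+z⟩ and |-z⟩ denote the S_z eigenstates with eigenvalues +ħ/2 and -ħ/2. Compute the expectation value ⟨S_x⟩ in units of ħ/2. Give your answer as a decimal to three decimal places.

⟨σ_x⟩ = 2 Re(a* b)/(|a|²+|b|²) with a = -2, b = 4.
a* b = -8, so ⟨σ_x⟩ = -16/20.
⟨S_x⟩ = (ħ/2)·⟨σ_x⟩.

-0.800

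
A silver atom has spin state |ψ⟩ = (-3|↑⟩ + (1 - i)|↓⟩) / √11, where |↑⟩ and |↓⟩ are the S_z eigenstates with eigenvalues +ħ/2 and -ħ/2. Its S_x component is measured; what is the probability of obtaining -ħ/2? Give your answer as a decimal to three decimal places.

|-x⟩ = (|↑⟩ - |↓⟩)/√2, so ⟨-x|ψ⟩ = (-4 + i) / (√2·√11).
P = |-4 + i|² / 22 = 17/22.

0.773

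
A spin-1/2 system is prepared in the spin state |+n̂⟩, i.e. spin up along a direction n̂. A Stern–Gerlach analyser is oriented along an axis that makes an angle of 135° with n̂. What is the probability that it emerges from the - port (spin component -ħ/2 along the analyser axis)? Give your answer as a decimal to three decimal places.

0.854

For spin-½, the probability of finding spin-up along an axis at angle θ to the initial spin direction is cos²(θ/2); spin-down is sin²(θ/2).
θ = 135°, so P = sin²(67.5°) ≈ 0.854.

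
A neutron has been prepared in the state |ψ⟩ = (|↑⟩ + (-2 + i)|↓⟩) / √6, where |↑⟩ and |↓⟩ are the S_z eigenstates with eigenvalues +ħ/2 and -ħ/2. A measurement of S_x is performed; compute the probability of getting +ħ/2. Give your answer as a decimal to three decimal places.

|+x⟩ = (|↑⟩ + |↓⟩)/√2, so ⟨+x|ψ⟩ = (-1 + i) / (√2·√6).
P = |-1 + i|² / 12 = 2/12.

0.167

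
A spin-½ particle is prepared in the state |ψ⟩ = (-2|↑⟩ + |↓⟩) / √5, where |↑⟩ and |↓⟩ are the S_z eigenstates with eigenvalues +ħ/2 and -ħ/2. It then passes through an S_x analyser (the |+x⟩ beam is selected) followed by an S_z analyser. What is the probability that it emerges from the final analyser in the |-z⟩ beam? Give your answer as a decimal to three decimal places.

First analyser (S_x): P(|+x⟩) = |⟨+x|ψ⟩|² = 1/10.
After stage 1 the state is |+x⟩; P(|-z⟩) = |⟨-z|+x⟩|² = 1/2.
Joint probability = 1/10 × 1/2 = 0.050.

0.050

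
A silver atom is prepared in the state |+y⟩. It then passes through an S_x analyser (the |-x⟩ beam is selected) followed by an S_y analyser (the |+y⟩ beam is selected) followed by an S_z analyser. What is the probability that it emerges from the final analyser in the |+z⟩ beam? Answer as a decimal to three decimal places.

First analyser (S_x): from |+y⟩, P(|-x⟩) = 1/2.
After stage 1 the state is |-x⟩; P(|+y⟩) = |⟨+y|-x⟩|² = 1/2.
After stage 2 the state is |+y⟩; P(|+z⟩) = |⟨+z|+y⟩|² = 1/2.
Joint probability = 1/2 × 1/2 × 1/2 = 0.125.

0.125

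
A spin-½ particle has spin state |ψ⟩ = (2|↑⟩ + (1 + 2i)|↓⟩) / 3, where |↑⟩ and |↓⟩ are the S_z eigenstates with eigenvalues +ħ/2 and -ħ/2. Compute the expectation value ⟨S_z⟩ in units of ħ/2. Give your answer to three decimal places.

-0.111

⟨σ_z⟩ = |a|² - |b|² divided by |a|²+|b|², with a, b the |↑⟩, |↓⟩ amplitudes.
= (4 - 5)/9 = -1/9.
⟨S_z⟩ = (ħ/2)·⟨σ_z⟩.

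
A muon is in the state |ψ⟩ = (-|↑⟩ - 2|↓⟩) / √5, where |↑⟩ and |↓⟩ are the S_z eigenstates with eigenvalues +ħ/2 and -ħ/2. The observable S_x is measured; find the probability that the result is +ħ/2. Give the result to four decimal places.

0.9000

|+x⟩ = (|↑⟩ + |↓⟩)/√2, so ⟨+x|ψ⟩ = (-3) / (√2·√5).
P = |-3|² / 10 = 9/10.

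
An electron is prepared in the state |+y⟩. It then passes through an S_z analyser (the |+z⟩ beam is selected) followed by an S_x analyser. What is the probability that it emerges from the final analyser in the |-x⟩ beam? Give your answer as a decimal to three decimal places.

0.250

First analyser (S_z): from |+y⟩, P(|+z⟩) = 1/2.
After stage 1 the state is |+z⟩; P(|-x⟩) = |⟨-x|+z⟩|² = 1/2.
Joint probability = 1/2 × 1/2 = 0.250.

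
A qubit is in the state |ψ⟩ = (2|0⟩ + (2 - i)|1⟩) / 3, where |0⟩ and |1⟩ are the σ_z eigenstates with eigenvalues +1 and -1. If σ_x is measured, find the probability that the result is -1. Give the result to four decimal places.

|-x⟩ = (|0⟩ - |1⟩)/√2, so ⟨-x|ψ⟩ = (i) / (√2·3).
P = |i|² / 18 = 1/18.

0.0556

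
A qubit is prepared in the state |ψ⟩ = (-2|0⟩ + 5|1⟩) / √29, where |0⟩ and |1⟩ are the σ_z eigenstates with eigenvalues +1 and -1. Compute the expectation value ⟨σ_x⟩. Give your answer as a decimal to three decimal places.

-0.690

⟨σ_x⟩ = 2 Re(a* b)/(|a|²+|b|²) with a = -2, b = 5.
a* b = -10, so ⟨σ_x⟩ = -20/29.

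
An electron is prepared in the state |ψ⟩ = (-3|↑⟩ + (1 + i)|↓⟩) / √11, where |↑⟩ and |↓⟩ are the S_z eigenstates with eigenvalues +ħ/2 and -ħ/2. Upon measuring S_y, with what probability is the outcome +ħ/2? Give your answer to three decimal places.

|+y⟩ = (|↑⟩ + i|↓⟩)/√2, so ⟨+y|ψ⟩ = (-2 - i) / (√2·√11).
P = |-2 - i|² / 22 = 5/22.

0.227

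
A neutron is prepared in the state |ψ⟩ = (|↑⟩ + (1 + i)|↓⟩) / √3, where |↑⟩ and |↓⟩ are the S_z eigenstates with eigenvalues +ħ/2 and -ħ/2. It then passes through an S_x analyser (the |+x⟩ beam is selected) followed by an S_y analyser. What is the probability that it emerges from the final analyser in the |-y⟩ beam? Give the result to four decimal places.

First analyser (S_x): P(|+x⟩) = |⟨+x|ψ⟩|² = 5/6.
After stage 1 the state is |+x⟩; P(|-y⟩) = |⟨-y|+x⟩|² = 1/2.
Joint probability = 5/6 × 1/2 = 0.4167.

0.4167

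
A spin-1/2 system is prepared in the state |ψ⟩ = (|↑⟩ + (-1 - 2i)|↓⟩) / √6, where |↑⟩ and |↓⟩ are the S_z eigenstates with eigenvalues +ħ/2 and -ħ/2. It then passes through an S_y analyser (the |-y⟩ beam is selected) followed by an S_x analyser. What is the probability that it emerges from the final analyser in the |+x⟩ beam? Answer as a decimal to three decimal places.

0.417

First analyser (S_y): P(|-y⟩) = |⟨-y|ψ⟩|² = 10/12.
After stage 1 the state is |-y⟩; P(|+x⟩) = |⟨+x|-y⟩|² = 1/2.
Joint probability = 10/12 × 1/2 = 0.417.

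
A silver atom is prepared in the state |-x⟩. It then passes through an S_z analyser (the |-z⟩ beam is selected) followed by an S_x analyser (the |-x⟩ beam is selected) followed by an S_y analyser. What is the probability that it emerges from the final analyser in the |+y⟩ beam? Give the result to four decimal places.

First analyser (S_z): from |-x⟩, P(|-z⟩) = 1/2.
After stage 1 the state is |-z⟩; P(|-x⟩) = |⟨-x|-z⟩|² = 1/2.
After stage 2 the state is |-x⟩; P(|+y⟩) = |⟨+y|-x⟩|² = 1/2.
Joint probability = 1/2 × 1/2 × 1/2 = 0.1250.

0.1250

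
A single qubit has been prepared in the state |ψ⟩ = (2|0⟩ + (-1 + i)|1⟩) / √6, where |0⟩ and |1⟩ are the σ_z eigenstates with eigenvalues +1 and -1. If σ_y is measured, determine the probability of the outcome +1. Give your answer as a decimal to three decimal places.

0.833

|+y⟩ = (|0⟩ + i|1⟩)/√2, so ⟨+y|ψ⟩ = (3 + i) / (√2·√6).
P = |3 + i|² / 12 = 10/12.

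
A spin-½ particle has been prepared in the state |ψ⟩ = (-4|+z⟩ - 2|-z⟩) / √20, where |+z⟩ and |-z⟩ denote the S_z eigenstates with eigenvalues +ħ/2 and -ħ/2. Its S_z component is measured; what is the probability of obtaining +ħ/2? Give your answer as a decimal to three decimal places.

0.800

The +ħ/2 outcome corresponds to |+z⟩. Its amplitude in |ψ⟩ is -4/√20.
P = |-4|² / 20 = 16/20.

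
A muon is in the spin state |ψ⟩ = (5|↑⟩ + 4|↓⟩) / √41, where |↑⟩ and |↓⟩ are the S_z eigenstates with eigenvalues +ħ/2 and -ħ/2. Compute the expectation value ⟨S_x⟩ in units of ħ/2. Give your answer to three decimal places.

⟨σ_x⟩ = 2 Re(a* b)/(|a|²+|b|²) with a = 5, b = 4.
a* b = 20, so ⟨σ_x⟩ = 40/41.
⟨S_x⟩ = (ħ/2)·⟨σ_x⟩.

0.976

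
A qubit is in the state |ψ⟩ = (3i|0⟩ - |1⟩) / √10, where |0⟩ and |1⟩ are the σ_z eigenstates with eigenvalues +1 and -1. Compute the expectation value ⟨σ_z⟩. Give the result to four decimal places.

⟨σ_z⟩ = |a|² - |b|² divided by |a|²+|b|², with a, b the |0⟩, |1⟩ amplitudes.
= (9 - 1)/10 = 8/10.

0.8000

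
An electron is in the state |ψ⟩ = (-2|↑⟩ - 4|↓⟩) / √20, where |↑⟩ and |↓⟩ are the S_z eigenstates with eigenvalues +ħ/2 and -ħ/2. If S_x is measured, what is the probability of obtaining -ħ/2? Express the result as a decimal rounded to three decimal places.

|-x⟩ = (|↑⟩ - |↓⟩)/√2, so ⟨-x|ψ⟩ = (2) / (√2·√20).
P = |2|² / 40 = 4/40.

0.100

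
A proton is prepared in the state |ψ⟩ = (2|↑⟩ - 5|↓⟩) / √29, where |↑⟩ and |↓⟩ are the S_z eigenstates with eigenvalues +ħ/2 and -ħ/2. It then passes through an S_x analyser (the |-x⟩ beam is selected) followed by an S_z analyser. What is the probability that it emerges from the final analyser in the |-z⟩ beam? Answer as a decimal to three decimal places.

0.422

First analyser (S_x): P(|-x⟩) = |⟨-x|ψ⟩|² = 49/58.
After stage 1 the state is |-x⟩; P(|-z⟩) = |⟨-z|-x⟩|² = 1/2.
Joint probability = 49/58 × 1/2 = 0.422.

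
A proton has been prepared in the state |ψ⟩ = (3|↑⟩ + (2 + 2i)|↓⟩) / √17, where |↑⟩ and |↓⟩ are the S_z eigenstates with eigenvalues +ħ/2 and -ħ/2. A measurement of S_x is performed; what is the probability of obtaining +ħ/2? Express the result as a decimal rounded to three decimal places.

0.853

|+x⟩ = (|↑⟩ + |↓⟩)/√2, so ⟨+x|ψ⟩ = (5 + 2i) / (√2·√17).
P = |5 + 2i|² / 34 = 29/34.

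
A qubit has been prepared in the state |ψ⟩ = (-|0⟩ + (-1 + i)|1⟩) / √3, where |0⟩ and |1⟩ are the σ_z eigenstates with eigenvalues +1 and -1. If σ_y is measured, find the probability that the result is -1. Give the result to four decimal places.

0.8333

|-y⟩ = (|0⟩ - i|1⟩)/√2, so ⟨-y|ψ⟩ = (-2 - i) / (√2·√3).
P = |-2 - i|² / 6 = 5/6.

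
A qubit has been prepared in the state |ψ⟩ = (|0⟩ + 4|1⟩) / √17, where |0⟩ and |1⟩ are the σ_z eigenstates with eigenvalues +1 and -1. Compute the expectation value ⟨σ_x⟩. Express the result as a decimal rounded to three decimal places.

⟨σ_x⟩ = 2 Re(a* b)/(|a|²+|b|²) with a = 1, b = 4.
a* b = 4, so ⟨σ_x⟩ = 8/17.

0.471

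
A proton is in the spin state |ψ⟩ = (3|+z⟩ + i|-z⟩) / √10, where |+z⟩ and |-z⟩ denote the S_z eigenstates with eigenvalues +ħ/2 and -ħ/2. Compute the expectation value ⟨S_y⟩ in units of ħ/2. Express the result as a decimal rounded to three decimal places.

0.600

⟨σ_y⟩ = 2 Im(a* b)/(|a|²+|b|²) with a = 3, b = i.
a* b = 3i, so ⟨σ_y⟩ = 6/10.
⟨S_y⟩ = (ħ/2)·⟨σ_y⟩.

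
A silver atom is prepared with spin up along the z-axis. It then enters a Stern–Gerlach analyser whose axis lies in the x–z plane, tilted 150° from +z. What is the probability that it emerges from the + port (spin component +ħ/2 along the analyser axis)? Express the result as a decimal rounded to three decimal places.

0.067

For spin-½, the probability of finding spin-up along an axis at angle θ to the initial spin direction is cos²(θ/2); spin-down is sin²(θ/2).
θ = 150°, so P = cos²(75°) ≈ 0.067.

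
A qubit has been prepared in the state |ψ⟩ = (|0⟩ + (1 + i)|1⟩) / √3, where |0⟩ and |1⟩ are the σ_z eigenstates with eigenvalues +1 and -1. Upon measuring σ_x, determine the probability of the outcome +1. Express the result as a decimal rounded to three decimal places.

|+x⟩ = (|0⟩ + |1⟩)/√2, so ⟨+x|ψ⟩ = (2 + i) / (√2·√3).
P = |2 + i|² / 6 = 5/6.

0.833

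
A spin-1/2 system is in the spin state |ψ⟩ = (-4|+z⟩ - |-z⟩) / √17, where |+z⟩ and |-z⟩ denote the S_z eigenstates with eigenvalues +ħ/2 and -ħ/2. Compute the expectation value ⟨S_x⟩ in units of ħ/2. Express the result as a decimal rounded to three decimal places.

0.471

⟨σ_x⟩ = 2 Re(a* b)/(|a|²+|b|²) with a = -4, b = -1.
a* b = 4, so ⟨σ_x⟩ = 8/17.
⟨S_x⟩ = (ħ/2)·⟨σ_x⟩.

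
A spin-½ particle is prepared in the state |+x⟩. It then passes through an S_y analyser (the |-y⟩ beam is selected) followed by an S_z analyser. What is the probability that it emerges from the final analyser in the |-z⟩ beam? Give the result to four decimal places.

First analyser (S_y): from |+x⟩, P(|-y⟩) = 1/2.
After stage 1 the state is |-y⟩; P(|-z⟩) = |⟨-z|-y⟩|² = 1/2.
Joint probability = 1/2 × 1/2 = 0.2500.

0.2500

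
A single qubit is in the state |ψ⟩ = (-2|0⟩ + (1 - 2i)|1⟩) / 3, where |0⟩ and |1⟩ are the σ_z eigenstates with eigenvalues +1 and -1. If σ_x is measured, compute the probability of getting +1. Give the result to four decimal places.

0.2778

|+x⟩ = (|0⟩ + |1⟩)/√2, so ⟨+x|ψ⟩ = (-1 - 2i) / (√2·3).
P = |-1 - 2i|² / 18 = 5/18.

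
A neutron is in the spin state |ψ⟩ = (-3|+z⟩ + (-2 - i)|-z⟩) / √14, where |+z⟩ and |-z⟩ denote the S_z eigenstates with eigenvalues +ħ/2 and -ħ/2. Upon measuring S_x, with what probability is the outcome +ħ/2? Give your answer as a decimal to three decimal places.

|+x⟩ = (|+z⟩ + |-z⟩)/√2, so ⟨+x|ψ⟩ = (-5 - i) / (√2·√14).
P = |-5 - i|² / 28 = 26/28.

0.929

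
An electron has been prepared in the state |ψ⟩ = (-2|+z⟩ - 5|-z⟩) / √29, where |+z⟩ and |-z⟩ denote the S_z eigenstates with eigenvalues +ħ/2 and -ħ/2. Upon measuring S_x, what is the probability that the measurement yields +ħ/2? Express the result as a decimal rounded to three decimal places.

0.845

|+x⟩ = (|+z⟩ + |-z⟩)/√2, so ⟨+x|ψ⟩ = (-7) / (√2·√29).
P = |-7|² / 58 = 49/58.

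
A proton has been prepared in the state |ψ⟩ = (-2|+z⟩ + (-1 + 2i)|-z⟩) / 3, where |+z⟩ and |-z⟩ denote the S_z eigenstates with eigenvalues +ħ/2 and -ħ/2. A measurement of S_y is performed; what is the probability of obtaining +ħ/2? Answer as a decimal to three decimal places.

|+y⟩ = (|+z⟩ + i|-z⟩)/√2, so ⟨+y|ψ⟩ = (i) / (√2·3).
P = |i|² / 18 = 1/18.

0.056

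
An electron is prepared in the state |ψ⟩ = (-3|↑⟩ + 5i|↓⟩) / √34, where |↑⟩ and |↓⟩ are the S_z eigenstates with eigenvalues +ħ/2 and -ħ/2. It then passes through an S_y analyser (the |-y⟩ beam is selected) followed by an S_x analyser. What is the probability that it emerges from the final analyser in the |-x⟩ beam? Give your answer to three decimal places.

0.471

First analyser (S_y): P(|-y⟩) = |⟨-y|ψ⟩|² = 64/68.
After stage 1 the state is |-y⟩; P(|-x⟩) = |⟨-x|-y⟩|² = 1/2.
Joint probability = 64/68 × 1/2 = 0.471.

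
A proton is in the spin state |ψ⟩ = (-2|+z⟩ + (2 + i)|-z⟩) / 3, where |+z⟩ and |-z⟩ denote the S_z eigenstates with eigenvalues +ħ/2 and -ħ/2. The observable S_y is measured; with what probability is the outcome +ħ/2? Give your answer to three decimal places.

0.278

|+y⟩ = (|+z⟩ + i|-z⟩)/√2, so ⟨+y|ψ⟩ = (-1 - 2i) / (√2·3).
P = |-1 - 2i|² / 18 = 5/18.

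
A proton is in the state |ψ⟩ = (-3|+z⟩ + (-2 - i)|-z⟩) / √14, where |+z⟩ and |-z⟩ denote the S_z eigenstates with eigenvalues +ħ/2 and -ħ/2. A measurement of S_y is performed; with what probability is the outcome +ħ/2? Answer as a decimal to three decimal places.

|+y⟩ = (|+z⟩ + i|-z⟩)/√2, so ⟨+y|ψ⟩ = (-4 + 2i) / (√2·√14).
P = |-4 + 2i|² / 28 = 20/28.

0.714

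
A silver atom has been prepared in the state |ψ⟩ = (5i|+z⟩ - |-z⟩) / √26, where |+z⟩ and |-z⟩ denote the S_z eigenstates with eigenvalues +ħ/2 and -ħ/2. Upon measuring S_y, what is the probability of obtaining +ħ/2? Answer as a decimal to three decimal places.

0.692

|+y⟩ = (|+z⟩ + i|-z⟩)/√2, so ⟨+y|ψ⟩ = (6i) / (√2·√26).
P = |6i|² / 52 = 36/52.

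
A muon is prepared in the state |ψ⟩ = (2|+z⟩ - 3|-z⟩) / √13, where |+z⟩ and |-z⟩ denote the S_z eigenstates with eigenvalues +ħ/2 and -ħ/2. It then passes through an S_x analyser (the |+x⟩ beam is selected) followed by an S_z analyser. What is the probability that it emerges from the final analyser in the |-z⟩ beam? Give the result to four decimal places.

First analyser (S_x): P(|+x⟩) = |⟨+x|ψ⟩|² = 1/26.
After stage 1 the state is |+x⟩; P(|-z⟩) = |⟨-z|+x⟩|² = 1/2.
Joint probability = 1/26 × 1/2 = 0.0192.

0.0192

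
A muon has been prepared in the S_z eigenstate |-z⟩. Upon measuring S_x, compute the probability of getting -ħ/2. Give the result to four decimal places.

In the S_z basis, |-z⟩ = |-z⟩ and |-x⟩ = (|+z⟩ - |-z⟩)/√2.
|⟨-x|-z⟩|² = 1/2.

0.5000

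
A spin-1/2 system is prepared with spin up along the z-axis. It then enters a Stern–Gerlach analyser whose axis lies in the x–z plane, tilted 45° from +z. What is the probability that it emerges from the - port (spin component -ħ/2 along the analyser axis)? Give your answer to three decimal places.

For spin-½, the probability of finding spin-up along an axis at angle θ to the initial spin direction is cos²(θ/2); spin-down is sin²(θ/2).
θ = 45°, so P = sin²(22.5°) ≈ 0.146.

0.146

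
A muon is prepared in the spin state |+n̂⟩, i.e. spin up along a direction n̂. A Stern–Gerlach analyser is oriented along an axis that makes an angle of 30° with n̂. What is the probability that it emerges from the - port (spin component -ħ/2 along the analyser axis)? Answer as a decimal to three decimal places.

For spin-½, the probability of finding spin-up along an axis at angle θ to the initial spin direction is cos²(θ/2); spin-down is sin²(θ/2).
θ = 30°, so P = sin²(15°) ≈ 0.067.

0.067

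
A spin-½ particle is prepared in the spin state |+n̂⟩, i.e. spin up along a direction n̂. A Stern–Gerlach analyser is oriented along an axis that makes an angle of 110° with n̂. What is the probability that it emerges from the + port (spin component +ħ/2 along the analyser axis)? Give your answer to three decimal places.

0.329

For spin-½, the probability of finding spin-up along an axis at angle θ to the initial spin direction is cos²(θ/2); spin-down is sin²(θ/2).
θ = 110°, so P = cos²(55°) ≈ 0.329.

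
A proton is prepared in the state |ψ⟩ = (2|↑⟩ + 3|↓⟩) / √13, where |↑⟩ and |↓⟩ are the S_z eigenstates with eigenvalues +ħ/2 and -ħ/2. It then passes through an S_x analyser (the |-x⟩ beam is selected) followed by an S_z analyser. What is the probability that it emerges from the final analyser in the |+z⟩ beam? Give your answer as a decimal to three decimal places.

First analyser (S_x): P(|-x⟩) = |⟨-x|ψ⟩|² = 1/26.
After stage 1 the state is |-x⟩; P(|+z⟩) = |⟨+z|-x⟩|² = 1/2.
Joint probability = 1/26 × 1/2 = 0.019.

0.019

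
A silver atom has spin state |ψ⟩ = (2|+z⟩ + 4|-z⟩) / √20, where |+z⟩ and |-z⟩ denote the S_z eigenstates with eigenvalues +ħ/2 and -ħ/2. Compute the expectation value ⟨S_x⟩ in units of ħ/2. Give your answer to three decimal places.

0.800

⟨σ_x⟩ = 2 Re(a* b)/(|a|²+|b|²) with a = 2, b = 4.
a* b = 8, so ⟨σ_x⟩ = 16/20.
⟨S_x⟩ = (ħ/2)·⟨σ_x⟩.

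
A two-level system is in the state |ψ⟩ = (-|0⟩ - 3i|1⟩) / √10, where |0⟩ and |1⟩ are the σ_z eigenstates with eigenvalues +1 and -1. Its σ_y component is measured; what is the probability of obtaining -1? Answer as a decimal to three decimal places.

|-y⟩ = (|0⟩ - i|1⟩)/√2, so ⟨-y|ψ⟩ = (2) / (√2·√10).
P = |2|² / 20 = 4/20.

0.200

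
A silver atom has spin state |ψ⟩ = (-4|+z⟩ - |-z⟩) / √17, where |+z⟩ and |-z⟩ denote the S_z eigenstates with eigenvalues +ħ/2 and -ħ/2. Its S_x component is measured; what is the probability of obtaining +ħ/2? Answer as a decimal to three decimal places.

|+x⟩ = (|+z⟩ + |-z⟩)/√2, so ⟨+x|ψ⟩ = (-5) / (√2·√17).
P = |-5|² / 34 = 25/34.

0.735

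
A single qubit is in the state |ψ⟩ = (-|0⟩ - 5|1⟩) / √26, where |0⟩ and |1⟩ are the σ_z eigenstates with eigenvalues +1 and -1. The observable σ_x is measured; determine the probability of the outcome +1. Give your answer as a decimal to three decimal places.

0.692

|+x⟩ = (|0⟩ + |1⟩)/√2, so ⟨+x|ψ⟩ = (-6) / (√2·√26).
P = |-6|² / 52 = 36/52.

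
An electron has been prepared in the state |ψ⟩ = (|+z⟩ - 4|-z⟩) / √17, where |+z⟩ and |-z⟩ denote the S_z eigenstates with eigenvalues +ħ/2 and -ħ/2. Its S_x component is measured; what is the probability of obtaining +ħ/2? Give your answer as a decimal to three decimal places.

|+x⟩ = (|+z⟩ + |-z⟩)/√2, so ⟨+x|ψ⟩ = (-3) / (√2·√17).
P = |-3|² / 34 = 9/34.

0.265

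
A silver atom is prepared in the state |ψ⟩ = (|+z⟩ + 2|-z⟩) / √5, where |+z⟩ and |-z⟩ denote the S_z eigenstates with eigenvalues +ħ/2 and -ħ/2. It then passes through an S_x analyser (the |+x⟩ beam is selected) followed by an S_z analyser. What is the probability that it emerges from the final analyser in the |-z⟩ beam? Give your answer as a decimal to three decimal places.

First analyser (S_x): P(|+x⟩) = |⟨+x|ψ⟩|² = 9/10.
After stage 1 the state is |+x⟩; P(|-z⟩) = |⟨-z|+x⟩|² = 1/2.
Joint probability = 9/10 × 1/2 = 0.450.

0.450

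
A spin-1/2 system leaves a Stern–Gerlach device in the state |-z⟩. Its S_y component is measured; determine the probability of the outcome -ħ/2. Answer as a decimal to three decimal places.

0.500

In the S_z basis, |-z⟩ = |↓⟩ and |-y⟩ = (|↑⟩ - i|↓⟩)/√2.
|⟨-y|-z⟩|² = 1/2.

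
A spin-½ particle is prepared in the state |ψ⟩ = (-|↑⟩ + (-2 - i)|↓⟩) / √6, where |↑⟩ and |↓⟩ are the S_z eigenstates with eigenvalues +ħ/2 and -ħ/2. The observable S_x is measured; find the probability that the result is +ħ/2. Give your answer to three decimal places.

|+x⟩ = (|↑⟩ + |↓⟩)/√2, so ⟨+x|ψ⟩ = (-3 - i) / (√2·√6).
P = |-3 - i|² / 12 = 10/12.

0.833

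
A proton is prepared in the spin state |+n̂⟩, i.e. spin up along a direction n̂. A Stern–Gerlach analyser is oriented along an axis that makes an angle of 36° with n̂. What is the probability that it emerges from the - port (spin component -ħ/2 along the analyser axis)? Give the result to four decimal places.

For spin-½, the probability of finding spin-up along an axis at angle θ to the initial spin direction is cos²(θ/2); spin-down is sin²(θ/2).
θ = 36°, so P = sin²(18°) ≈ 0.0955.

0.0955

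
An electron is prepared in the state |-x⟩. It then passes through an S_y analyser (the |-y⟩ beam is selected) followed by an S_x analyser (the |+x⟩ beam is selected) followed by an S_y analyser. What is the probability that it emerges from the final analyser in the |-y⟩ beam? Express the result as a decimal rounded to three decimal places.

First analyser (S_y): from |-x⟩, P(|-y⟩) = 1/2.
After stage 1 the state is |-y⟩; P(|+x⟩) = |⟨+x|-y⟩|² = 1/2.
After stage 2 the state is |+x⟩; P(|-y⟩) = |⟨-y|+x⟩|² = 1/2.
Joint probability = 1/2 × 1/2 × 1/2 = 0.125.

0.125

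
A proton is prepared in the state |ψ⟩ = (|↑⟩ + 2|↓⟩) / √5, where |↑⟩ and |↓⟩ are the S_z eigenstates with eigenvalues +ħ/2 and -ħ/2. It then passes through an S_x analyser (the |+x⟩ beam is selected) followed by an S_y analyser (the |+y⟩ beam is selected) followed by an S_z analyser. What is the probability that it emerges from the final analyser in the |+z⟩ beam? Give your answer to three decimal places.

0.225

First analyser (S_x): P(|+x⟩) = |⟨+x|ψ⟩|² = 9/10.
After stage 1 the state is |+x⟩; P(|+y⟩) = |⟨+y|+x⟩|² = 1/2.
After stage 2 the state is |+y⟩; P(|+z⟩) = |⟨+z|+y⟩|² = 1/2.
Joint probability = 9/10 × 1/2 × 1/2 = 0.225.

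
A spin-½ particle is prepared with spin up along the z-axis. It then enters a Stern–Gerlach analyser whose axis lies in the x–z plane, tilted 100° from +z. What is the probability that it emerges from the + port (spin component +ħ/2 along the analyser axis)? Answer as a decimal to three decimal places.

For spin-½, the probability of finding spin-up along an axis at angle θ to the initial spin direction is cos²(θ/2); spin-down is sin²(θ/2).
θ = 100°, so P = cos²(50°) ≈ 0.413.

0.413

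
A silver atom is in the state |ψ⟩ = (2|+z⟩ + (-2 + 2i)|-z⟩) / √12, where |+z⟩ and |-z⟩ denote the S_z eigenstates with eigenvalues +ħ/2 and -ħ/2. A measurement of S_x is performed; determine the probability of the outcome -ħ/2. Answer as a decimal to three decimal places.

|-x⟩ = (|+z⟩ - |-z⟩)/√2, so ⟨-x|ψ⟩ = (4 - 2i) / (√2·√12).
P = |4 - 2i|² / 24 = 20/24.

0.833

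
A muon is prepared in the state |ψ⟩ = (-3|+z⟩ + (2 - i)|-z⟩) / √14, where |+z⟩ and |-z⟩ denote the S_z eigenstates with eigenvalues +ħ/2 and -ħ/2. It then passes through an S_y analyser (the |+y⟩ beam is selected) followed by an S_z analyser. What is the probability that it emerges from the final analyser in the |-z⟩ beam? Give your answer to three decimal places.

0.357

First analyser (S_y): P(|+y⟩) = |⟨+y|ψ⟩|² = 20/28.
After stage 1 the state is |+y⟩; P(|-z⟩) = |⟨-z|+y⟩|² = 1/2.
Joint probability = 20/28 × 1/2 = 0.357.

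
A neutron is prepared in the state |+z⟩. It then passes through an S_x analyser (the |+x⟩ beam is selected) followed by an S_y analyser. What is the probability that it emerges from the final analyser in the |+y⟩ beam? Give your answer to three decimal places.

First analyser (S_x): from |+z⟩, P(|+x⟩) = 1/2.
After stage 1 the state is |+x⟩; P(|+y⟩) = |⟨+y|+x⟩|² = 1/2.
Joint probability = 1/2 × 1/2 = 0.250.

0.250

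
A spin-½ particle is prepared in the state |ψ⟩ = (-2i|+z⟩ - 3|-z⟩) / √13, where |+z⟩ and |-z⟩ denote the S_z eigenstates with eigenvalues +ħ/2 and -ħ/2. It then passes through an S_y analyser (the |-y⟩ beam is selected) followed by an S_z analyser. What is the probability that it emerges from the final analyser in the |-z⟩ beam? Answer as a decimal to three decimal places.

First analyser (S_y): P(|-y⟩) = |⟨-y|ψ⟩|² = 25/26.
After stage 1 the state is |-y⟩; P(|-z⟩) = |⟨-z|-y⟩|² = 1/2.
Joint probability = 25/26 × 1/2 = 0.481.

0.481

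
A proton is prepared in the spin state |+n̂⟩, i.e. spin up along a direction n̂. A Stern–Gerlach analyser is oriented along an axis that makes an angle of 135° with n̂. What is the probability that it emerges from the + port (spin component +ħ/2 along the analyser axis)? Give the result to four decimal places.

0.1464

For spin-½, the probability of finding spin-up along an axis at angle θ to the initial spin direction is cos²(θ/2); spin-down is sin²(θ/2).
θ = 135°, so P = cos²(67.5°) ≈ 0.1464.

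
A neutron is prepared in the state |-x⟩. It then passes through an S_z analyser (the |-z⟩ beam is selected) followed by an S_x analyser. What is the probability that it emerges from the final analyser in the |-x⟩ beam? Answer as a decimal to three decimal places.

First analyser (S_z): from |-x⟩, P(|-z⟩) = 1/2.
After stage 1 the state is |-z⟩; P(|-x⟩) = |⟨-x|-z⟩|² = 1/2.
Joint probability = 1/2 × 1/2 = 0.250.

0.250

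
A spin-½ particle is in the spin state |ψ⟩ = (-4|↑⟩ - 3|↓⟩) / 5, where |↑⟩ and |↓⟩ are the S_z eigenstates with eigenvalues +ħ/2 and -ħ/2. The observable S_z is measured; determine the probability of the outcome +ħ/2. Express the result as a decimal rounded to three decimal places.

0.640

The +ħ/2 outcome corresponds to |↑⟩. Its amplitude in |ψ⟩ is -4/5.
P = |-4|² / 25 = 16/25.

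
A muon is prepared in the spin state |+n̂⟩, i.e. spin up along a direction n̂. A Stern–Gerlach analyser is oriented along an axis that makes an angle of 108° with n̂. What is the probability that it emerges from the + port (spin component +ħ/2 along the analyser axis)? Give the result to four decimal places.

0.3455

For spin-½, the probability of finding spin-up along an axis at angle θ to the initial spin direction is cos²(θ/2); spin-down is sin²(θ/2).
θ = 108°, so P = cos²(54°) ≈ 0.3455.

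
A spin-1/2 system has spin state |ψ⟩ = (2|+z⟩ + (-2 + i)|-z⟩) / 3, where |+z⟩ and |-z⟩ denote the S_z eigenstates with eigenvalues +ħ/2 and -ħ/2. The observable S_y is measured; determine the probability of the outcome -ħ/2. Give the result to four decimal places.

0.2778

|-y⟩ = (|+z⟩ - i|-z⟩)/√2, so ⟨-y|ψ⟩ = (1 - 2i) / (√2·3).
P = |1 - 2i|² / 18 = 5/18.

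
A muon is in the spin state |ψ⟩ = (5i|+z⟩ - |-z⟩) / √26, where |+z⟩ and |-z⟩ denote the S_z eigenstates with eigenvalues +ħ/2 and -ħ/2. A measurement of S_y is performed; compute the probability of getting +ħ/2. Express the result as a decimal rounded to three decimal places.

|+y⟩ = (|+z⟩ + i|-z⟩)/√2, so ⟨+y|ψ⟩ = (6i) / (√2·√26).
P = |6i|² / 52 = 36/52.

0.692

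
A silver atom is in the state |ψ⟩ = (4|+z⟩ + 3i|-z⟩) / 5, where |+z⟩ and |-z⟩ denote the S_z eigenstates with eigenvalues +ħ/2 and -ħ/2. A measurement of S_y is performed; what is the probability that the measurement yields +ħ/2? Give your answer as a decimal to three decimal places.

0.980

|+y⟩ = (|+z⟩ + i|-z⟩)/√2, so ⟨+y|ψ⟩ = (7) / (√2·5).
P = |7|² / 50 = 49/50.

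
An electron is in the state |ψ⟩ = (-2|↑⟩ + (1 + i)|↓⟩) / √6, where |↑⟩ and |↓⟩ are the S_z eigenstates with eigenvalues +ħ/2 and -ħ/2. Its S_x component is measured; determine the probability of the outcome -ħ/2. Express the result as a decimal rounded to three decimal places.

|-x⟩ = (|↑⟩ - |↓⟩)/√2, so ⟨-x|ψ⟩ = (-3 - i) / (√2·√6).
P = |-3 - i|² / 12 = 10/12.

0.833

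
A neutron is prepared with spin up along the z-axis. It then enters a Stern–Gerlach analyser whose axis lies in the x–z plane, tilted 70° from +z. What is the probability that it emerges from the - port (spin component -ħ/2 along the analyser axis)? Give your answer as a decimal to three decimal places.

For spin-½, the probability of finding spin-up along an axis at angle θ to the initial spin direction is cos²(θ/2); spin-down is sin²(θ/2).
θ = 70°, so P = sin²(35°) ≈ 0.329.

0.329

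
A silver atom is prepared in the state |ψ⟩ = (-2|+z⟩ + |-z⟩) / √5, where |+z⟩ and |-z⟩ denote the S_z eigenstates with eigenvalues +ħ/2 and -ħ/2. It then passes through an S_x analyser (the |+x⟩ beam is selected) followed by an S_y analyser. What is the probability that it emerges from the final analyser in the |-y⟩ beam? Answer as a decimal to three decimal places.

First analyser (S_x): P(|+x⟩) = |⟨+x|ψ⟩|² = 1/10.
After stage 1 the state is |+x⟩; P(|-y⟩) = |⟨-y|+x⟩|² = 1/2.
Joint probability = 1/10 × 1/2 = 0.050.

0.050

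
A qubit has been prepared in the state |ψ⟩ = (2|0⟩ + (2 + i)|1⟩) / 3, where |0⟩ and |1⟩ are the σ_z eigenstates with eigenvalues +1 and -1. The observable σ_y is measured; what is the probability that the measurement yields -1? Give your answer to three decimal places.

|-y⟩ = (|0⟩ - i|1⟩)/√2, so ⟨-y|ψ⟩ = (1 + 2i) / (√2·3).
P = |1 + 2i|² / 18 = 5/18.

0.278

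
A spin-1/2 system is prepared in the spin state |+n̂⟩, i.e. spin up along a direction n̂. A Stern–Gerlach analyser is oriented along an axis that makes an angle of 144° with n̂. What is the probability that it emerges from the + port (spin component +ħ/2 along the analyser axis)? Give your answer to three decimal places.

0.095

For spin-½, the probability of finding spin-up along an axis at angle θ to the initial spin direction is cos²(θ/2); spin-down is sin²(θ/2).
θ = 144°, so P = cos²(72°) ≈ 0.095.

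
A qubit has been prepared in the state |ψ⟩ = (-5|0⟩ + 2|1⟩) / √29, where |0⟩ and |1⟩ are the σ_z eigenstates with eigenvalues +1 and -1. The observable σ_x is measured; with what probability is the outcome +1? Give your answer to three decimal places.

|+x⟩ = (|0⟩ + |1⟩)/√2, so ⟨+x|ψ⟩ = (-3) / (√2·√29).
P = |-3|² / 58 = 9/58.

0.155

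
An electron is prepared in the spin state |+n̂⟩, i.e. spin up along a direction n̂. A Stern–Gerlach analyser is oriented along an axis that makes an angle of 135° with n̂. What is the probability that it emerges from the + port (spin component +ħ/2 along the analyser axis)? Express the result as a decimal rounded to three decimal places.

For spin-½, the probability of finding spin-up along an axis at angle θ to the initial spin direction is cos²(θ/2); spin-down is sin²(θ/2).
θ = 135°, so P = cos²(67.5°) ≈ 0.146.

0.146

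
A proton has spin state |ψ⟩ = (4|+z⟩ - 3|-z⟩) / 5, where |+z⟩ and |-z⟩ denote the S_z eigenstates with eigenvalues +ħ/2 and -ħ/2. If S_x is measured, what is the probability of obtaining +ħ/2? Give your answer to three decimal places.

0.020

|+x⟩ = (|+z⟩ + |-z⟩)/√2, so ⟨+x|ψ⟩ = (1) / (√2·5).
P = |1|² / 50 = 1/50.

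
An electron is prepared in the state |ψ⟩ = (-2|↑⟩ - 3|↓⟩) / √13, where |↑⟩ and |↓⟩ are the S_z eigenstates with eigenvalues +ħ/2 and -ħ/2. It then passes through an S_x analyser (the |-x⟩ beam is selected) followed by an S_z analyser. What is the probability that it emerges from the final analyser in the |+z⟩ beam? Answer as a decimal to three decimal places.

First analyser (S_x): P(|-x⟩) = |⟨-x|ψ⟩|² = 1/26.
After stage 1 the state is |-x⟩; P(|+z⟩) = |⟨+z|-x⟩|² = 1/2.
Joint probability = 1/26 × 1/2 = 0.019.

0.019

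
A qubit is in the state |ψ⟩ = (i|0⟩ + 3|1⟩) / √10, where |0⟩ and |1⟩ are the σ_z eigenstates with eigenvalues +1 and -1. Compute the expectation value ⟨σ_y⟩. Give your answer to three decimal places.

-0.600

⟨σ_y⟩ = 2 Im(a* b)/(|a|²+|b|²) with a = i, b = 3.
a* b = -3i, so ⟨σ_y⟩ = -6/10.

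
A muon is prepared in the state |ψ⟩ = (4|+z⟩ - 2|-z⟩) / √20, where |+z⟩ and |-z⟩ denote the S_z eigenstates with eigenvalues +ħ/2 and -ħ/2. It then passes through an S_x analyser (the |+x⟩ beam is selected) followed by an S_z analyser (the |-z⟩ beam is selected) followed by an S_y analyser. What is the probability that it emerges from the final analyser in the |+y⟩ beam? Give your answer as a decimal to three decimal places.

First analyser (S_x): P(|+x⟩) = |⟨+x|ψ⟩|² = 4/40.
After stage 1 the state is |+x⟩; P(|-z⟩) = |⟨-z|+x⟩|² = 1/2.
After stage 2 the state is |-z⟩; P(|+y⟩) = |⟨+y|-z⟩|² = 1/2.
Joint probability = 4/40 × 1/2 × 1/2 = 0.025.

0.025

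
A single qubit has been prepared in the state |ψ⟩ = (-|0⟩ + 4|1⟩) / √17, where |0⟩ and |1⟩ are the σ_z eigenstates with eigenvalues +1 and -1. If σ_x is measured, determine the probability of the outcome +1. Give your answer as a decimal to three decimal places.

0.265

|+x⟩ = (|0⟩ + |1⟩)/√2, so ⟨+x|ψ⟩ = (3) / (√2·√17).
P = |3|² / 34 = 9/34.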